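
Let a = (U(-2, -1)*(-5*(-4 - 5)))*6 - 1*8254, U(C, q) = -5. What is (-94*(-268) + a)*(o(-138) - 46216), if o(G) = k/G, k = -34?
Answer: -16569456852/23 ≈ -7.2041e+8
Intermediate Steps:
a = -9604 (a = -(-25)*(-4 - 5)*6 - 1*8254 = -(-25)*(-9)*6 - 8254 = -5*45*6 - 8254 = -225*6 - 8254 = -1350 - 8254 = -9604)
o(G) = -34/G
(-94*(-268) + a)*(o(-138) - 46216) = (-94*(-268) - 9604)*(-34/(-138) - 46216) = (25192 - 9604)*(-34*(-1/138) - 46216) = 15588*(17/69 - 46216) = 15588*(-3188887/69) = -16569456852/23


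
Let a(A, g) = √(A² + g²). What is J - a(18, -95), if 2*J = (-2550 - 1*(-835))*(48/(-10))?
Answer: 4116 - √9349 ≈ 4019.3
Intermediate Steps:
J = 4116 (J = ((-2550 - 1*(-835))*(48/(-10)))/2 = ((-2550 + 835)*(48*(-⅒)))/2 = (-1715*(-24/5))/2 = (½)*8232 = 4116)
J - a(18, -95) = 4116 - √(18² + (-95)²) = 4116 - √(324 + 9025) = 4116 - √9349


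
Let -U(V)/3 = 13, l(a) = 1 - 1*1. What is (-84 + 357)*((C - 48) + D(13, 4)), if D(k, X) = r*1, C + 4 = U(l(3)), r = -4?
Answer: -25935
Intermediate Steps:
l(a) = 0 (l(a) = 1 - 1 = 0)
U(V) = -39 (U(V) = -3*13 = -39)
C = -43 (C = -4 - 39 = -43)
D(k, X) = -4 (D(k, X) = -4*1 = -4)
(-84 + 357)*((C - 48) + D(13, 4)) = (-84 + 357)*((-43 - 48) - 4) = 273*(-91 - 4) = 273*(-95) = -25935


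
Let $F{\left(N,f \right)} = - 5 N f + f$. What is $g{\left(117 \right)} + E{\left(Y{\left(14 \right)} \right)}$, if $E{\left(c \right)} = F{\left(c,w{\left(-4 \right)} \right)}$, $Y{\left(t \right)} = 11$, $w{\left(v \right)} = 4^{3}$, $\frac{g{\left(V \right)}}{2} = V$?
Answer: $-3222$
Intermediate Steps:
$g{\left(V \right)} = 2 V$
$w{\left(v \right)} = 64$
$F{\left(N,f \right)} = f - 5 N f$ ($F{\left(N,f \right)} = - 5 N f + f = f - 5 N f$)
$E{\left(c \right)} = 64 - 320 c$ ($E{\left(c \right)} = 64 \left(1 - 5 c\right) = 64 - 320 c$)
$g{\left(117 \right)} + E{\left(Y{\left(14 \right)} \right)} = 2 \cdot 117 + \left(64 - 3520\right) = 234 + \left(64 - 3520\right) = 234 - 3456 = -3222$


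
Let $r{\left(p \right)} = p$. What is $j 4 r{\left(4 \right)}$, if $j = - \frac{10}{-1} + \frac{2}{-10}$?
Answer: $\frac{784}{5} \approx 156.8$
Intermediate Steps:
$j = \frac{49}{5}$ ($j = \left(-10\right) \left(-1\right) + 2 \left(- \frac{1}{10}\right) = 10 - \frac{1}{5} = \frac{49}{5} \approx 9.8$)
$j 4 r{\left(4 \right)} = \frac{49}{5} \cdot 4 \cdot 4 = \frac{196}{5} \cdot 4 = \frac{784}{5}$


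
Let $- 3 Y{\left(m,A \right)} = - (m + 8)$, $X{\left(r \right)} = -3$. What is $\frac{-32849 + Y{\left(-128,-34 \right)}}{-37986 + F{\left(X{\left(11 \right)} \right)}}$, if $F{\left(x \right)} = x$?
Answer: $\frac{10963}{12663} \approx 0.86575$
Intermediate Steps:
$Y{\left(m,A \right)} = \frac{8}{3} + \frac{m}{3}$ ($Y{\left(m,A \right)} = - \frac{\left(-1\right) \left(m + 8\right)}{3} = - \frac{\left(-1\right) \left(8 + m\right)}{3} = - \frac{-8 - m}{3} = \frac{8}{3} + \frac{m}{3}$)
$\frac{-32849 + Y{\left(-128,-34 \right)}}{-37986 + F{\left(X{\left(11 \right)} \right)}} = \frac{-32849 + \left(\frac{8}{3} + \frac{1}{3} \left(-128\right)\right)}{-37986 - 3} = \frac{-32849 + \left(\frac{8}{3} - \frac{128}{3}\right)}{-37989} = \left(-32849 - 40\right) \left(- \frac{1}{37989}\right) = \left(-32889\right) \left(- \frac{1}{37989}\right) = \frac{10963}{12663}$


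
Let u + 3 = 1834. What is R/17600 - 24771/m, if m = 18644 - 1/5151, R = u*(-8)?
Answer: -456550456133/211277534600 ≈ -2.1609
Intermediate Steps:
u = 1831 (u = -3 + 1834 = 1831)
R = -14648 (R = 1831*(-8) = -14648)
m = 96035243/5151 (m = 18644 - 1*1/5151 = 18644 - 1/5151 = 96035243/5151 ≈ 18644.)
R/17600 - 24771/m = -14648/17600 - 24771/96035243/5151 = -14648*1/17600 - 24771*5151/96035243 = -1831/2200 - 127595421/96035243 = -456550456133/211277534600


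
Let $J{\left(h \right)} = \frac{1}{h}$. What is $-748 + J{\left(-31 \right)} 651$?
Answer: $-769$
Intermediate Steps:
$-748 + J{\left(-31 \right)} 651 = -748 + \frac{1}{-31} \cdot 651 = -748 - 21 = -769$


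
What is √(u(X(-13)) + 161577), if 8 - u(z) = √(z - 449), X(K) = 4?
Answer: √(161585 - I*√445) ≈ 401.98 - 0.026*I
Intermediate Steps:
u(z) = 8 - √(-449 + z) (u(z) = 8 - √(z - 449) = 8 - √(-449 + z))
√(u(X(-13)) + 161577) = √((8 - √(-449 + 4)) + 161577) = √((8 - √(-445)) + 161577) = √((8 - I*√445) + 161577) = √(161585 - I*√445)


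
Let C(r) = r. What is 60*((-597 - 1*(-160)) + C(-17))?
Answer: -27240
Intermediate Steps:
60*((-597 - 1*(-160)) + C(-17)) = 60*((-597 - 1*(-160)) - 17) = 60*((-597 + 160) - 17) = 60*(-437 - 17) = 60*(-454) = -27240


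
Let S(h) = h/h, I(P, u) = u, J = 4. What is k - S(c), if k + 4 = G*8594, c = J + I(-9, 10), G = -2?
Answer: -17193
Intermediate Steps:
c = 14 (c = 4 + 10 = 14)
k = -17192 (k = -4 - 2*8594 = -4 - 17188 = -17192)
S(h) = 1
k - S(c) = -17192 - 1*1 = -17192 - 1 = -17193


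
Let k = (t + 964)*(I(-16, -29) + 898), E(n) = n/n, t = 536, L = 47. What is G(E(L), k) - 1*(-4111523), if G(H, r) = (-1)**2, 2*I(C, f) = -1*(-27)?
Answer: 4111524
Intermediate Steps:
E(n) = 1
I(C, f) = 27/2 (I(C, f) = (-1*(-27))/2 = (1/2)*27 = 27/2)
k = 1367250 (k = (536 + 964)*(27/2 + 898) = 1500*(1823/2) = 1367250)
G(H, r) = 1
G(E(L), k) - 1*(-4111523) = 1 - 1*(-4111523) = 1 + 4111523 = 4111524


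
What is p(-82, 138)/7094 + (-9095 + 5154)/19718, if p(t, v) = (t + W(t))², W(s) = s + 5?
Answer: 117633326/34969873 ≈ 3.3638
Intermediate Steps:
W(s) = 5 + s
p(t, v) = (5 + 2*t)² (p(t, v) = (t + (5 + t))² = (5 + 2*t)²)
p(-82, 138)/7094 + (-9095 + 5154)/19718 = (5 + 2*(-82))²/7094 + (-9095 + 5154)/19718 = (5 - 164)²*(1/7094) - 3941*1/19718 = (-159)²*(1/7094) - 3941/19718 = 25281*(1/7094) - 3941/19718 = 25281/7094 - 3941/19718 = 117633326/34969873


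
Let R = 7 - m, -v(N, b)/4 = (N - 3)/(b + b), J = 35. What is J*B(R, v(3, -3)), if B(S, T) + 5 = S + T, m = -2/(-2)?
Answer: 35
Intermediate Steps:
m = 1 (m = -2*(-½) = 1)
v(N, b) = -2*(-3 + N)/b (v(N, b) = -4*(N - 3)/(b + b) = -4*(-3 + N)/(2*b) = -4*(-3 + N)*1/(2*b) = -2*(-3 + N)/b)
R = 6 (R = 7 - 1*1 = 7 - 1 = 6)
B(S, T) = -5 + S + T (B(S, T) = -5 + (S + T) = -5 + S + T)
J*B(R, v(3, -3)) = 35*(-5 + 6 + 2*(3 - 1*3)/(-3)) = 35*(-5 + 6 + 2*(-⅓)*(3 - 3)) = 35*(-5 + 6 + 2*(-⅓)*0) = 35*(-5 + 6 + 0) = 35*1 = 35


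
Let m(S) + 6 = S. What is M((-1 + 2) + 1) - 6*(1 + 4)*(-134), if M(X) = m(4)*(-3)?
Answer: 4026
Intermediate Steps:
m(S) = -6 + S
M(X) = 6 (M(X) = (-6 + 4)*(-3) = -2*(-3) = 6)
M((-1 + 2) + 1) - 6*(1 + 4)*(-134) = 6 - 6*(1 + 4)*(-134) = 6 - 6*5*(-134) = 6 - 30*(-134) = 6 + 4020 = 4026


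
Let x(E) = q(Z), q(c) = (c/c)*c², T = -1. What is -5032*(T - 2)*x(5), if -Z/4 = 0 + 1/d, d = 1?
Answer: 241536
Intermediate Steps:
Z = -4 (Z = -4*(0 + 1/1) = -4*(0 + 1) = -4*1 = -4)
q(c) = c² (q(c) = 1*c² = c²)
x(E) = 16 (x(E) = (-4)² = 16)
-5032*(T - 2)*x(5) = -5032*(-1 - 2)*16 = -(-15096)*16 = -5032*(-48) = 241536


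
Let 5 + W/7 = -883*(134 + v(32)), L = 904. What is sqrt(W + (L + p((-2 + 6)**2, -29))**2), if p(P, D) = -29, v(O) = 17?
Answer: I*sqrt(167741) ≈ 409.56*I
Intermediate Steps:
W = -933366 (W = -35 + 7*(-883*(134 + 17)) = -35 + 7*(-883*151) = -35 + 7*(-133333) = -35 - 933331 = -933366)
sqrt(W + (L + p((-2 + 6)**2, -29))**2) = sqrt(-933366 + (904 - 29)**2) = sqrt(-933366 + 875**2) = sqrt(-933366 + 765625) = sqrt(-167741) = I*sqrt(167741)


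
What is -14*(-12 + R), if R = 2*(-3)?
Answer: 252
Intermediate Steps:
R = -6
-14*(-12 + R) = -14*(-12 - 6) = -14*(-18) = 252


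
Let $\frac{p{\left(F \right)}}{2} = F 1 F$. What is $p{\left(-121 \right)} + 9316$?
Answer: $38598$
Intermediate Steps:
$p{\left(F \right)} = 2 F^{2}$ ($p{\left(F \right)} = 2 F 1 F = 2 F F = 2 F^{2}$)
$p{\left(-121 \right)} + 9316 = 2 \left(-121\right)^{2} + 9316 = 2 \cdot 14641 + 9316 = 29282 + 9316 = 38598$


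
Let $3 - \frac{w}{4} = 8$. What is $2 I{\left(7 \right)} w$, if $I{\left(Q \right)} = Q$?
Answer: $-280$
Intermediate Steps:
$w = -20$ ($w = 12 - 32 = -20$)
$2 I{\left(7 \right)} w = 2 \cdot 7 \left(-20\right) = 14 \left(-20\right) = -280$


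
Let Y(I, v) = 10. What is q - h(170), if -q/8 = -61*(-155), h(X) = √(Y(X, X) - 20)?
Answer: -75640 - I*√10 ≈ -75640.0 - 3.1623*I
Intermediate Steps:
h(X) = I*√10 (h(X) = √(10 - 20) = √(-10) = I*√10)
q = -75640 (q = -(-488)*(-155) = -8*9455 = -75640)
q - h(170) = -75640 - I*√10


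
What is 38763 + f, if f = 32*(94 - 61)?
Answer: 39819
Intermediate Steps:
f = 1056 (f = 32*33 = 1056)
38763 + f = 38763 + 1056 = 39819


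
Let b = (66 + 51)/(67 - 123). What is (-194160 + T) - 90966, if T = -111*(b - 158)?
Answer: -14971941/56 ≈ -2.6736e+5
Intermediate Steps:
b = -117/56 (b = 117/(-56) = 117*(-1/56) = -117/56 ≈ -2.0893)
T = 995115/56 (T = -111*(-117/56 - 158) = -111*(-8965/56) = 995115/56 ≈ 17770.)
(-194160 + T) - 90966 = (-194160 + 995115/56) - 90966 = -9877845/56 - 90966 = -14971941/56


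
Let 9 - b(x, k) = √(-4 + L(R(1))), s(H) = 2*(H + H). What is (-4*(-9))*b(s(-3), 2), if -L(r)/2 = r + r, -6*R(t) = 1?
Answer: 324 - 12*I*√30 ≈ 324.0 - 65.727*I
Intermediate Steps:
R(t) = -⅙ (R(t) = -⅙*1 = -⅙)
L(r) = -4*r (L(r) = -2*(r + r) = -4*r)
s(H) = 4*H (s(H) = 2*(2*H) = 4*H)
b(x, k) = 9 - I*√30/3 (b(x, k) = 9 - √(-4 - 4*(-⅙)) = 9 - √(-4 + ⅔) = 9 - √(-10/3) = 9 - I*√30/3)
(-4*(-9))*b(s(-3), 2) = (-4*(-9))*(9 - I*√30/3) = 36*(9 - I*√30/3) = 324 - 12*I*√30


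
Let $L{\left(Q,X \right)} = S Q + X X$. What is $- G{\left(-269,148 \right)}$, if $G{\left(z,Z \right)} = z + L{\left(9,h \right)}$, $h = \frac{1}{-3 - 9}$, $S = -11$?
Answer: $\frac{52991}{144} \approx 367.99$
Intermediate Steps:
$h = - \frac{1}{12}$ ($h = \frac{1}{-12} = - \frac{1}{12} \approx -0.083333$)
$L{\left(Q,X \right)} = X^{2} - 11 Q$ ($L{\left(Q,X \right)} = - 11 Q + X X = - 11 Q + X^{2} = X^{2} - 11 Q$)
$G{\left(z,Z \right)} = - \frac{14255}{144} + z$ ($G{\left(z,Z \right)} = z + \left(\left(- \frac{1}{12}\right)^{2} - 99\right) = z + \left(\frac{1}{144} - 99\right) = z - \frac{14255}{144} = - \frac{14255}{144} + z$)
$- G{\left(-269,148 \right)} = - (- \frac{14255}{144} - 269) = \left(-1\right) \left(- \frac{52991}{144}\right) = \frac{52991}{144}$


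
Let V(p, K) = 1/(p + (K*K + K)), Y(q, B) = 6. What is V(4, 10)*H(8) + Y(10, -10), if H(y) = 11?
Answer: 695/114 ≈ 6.0965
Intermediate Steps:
V(p, K) = 1/(K + p + K**2) (V(p, K) = 1/(p + (K**2 + K)) = 1/(p + (K + K**2)) = 1/(K + p + K**2))
V(4, 10)*H(8) + Y(10, -10) = 11/(10 + 4 + 10**2) + 6 = 11/(10 + 4 + 100) + 6 = 11/114 + 6 = 695/114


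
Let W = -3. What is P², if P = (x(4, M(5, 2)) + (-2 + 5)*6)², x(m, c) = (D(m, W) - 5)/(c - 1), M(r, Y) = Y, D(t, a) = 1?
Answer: 38416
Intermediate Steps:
x(m, c) = -4/(-1 + c) (x(m, c) = (1 - 5)/(c - 1) = -4/(-1 + c))
P = 196 (P = (-4/(-1 + 2) + (-2 + 5)*6)² = (-4/1 + 3*6)² = (-4*1 + 18)² = (-4 + 18)² = 14² = 196)
P² = 196² = 38416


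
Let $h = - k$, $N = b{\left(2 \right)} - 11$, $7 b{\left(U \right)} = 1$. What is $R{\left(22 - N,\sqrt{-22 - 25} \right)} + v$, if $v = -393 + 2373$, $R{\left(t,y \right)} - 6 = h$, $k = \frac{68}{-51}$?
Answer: $\frac{5962}{3} \approx 1987.3$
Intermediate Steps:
$b{\left(U \right)} = \frac{1}{7}$ ($b{\left(U \right)} = \frac{1}{7} \cdot 1 = \frac{1}{7}$)
$N = - \frac{76}{7}$ ($N = \frac{1}{7} - 11 = - \frac{76}{7} \approx -10.857$)
$k = - \frac{4}{3}$ ($k = 68 \left(- \frac{1}{51}\right) = - \frac{4}{3} \approx -1.3333$)
$h = \frac{4}{3}$ ($h = \left(-1\right) \left(- \frac{4}{3}\right) = \frac{4}{3} \approx 1.3333$)
$R{\left(t,y \right)} = \frac{22}{3}$ ($R{\left(t,y \right)} = 6 + \frac{4}{3} = \frac{22}{3}$)
$v = 1980$
$R{\left(22 - N,\sqrt{-22 - 25} \right)} + v = \frac{22}{3} + 1980 = \frac{5962}{3}$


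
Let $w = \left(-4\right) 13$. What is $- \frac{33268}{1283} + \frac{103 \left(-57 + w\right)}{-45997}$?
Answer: $- \frac{1515823955}{59014151} \approx -25.686$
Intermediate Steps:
$w = -52$
$- \frac{33268}{1283} + \frac{103 \left(-57 + w\right)}{-45997} = - \frac{33268}{1283} + \frac{103 \left(-57 - 52\right)}{-45997} = \left(-33268\right) \frac{1}{1283} + 103 \left(-109\right) \left(- \frac{1}{45997}\right) = - \frac{33268}{1283} - - \frac{11227}{45997} = - \frac{33268}{1283} + \frac{11227}{45997} = - \frac{1515823955}{59014151}$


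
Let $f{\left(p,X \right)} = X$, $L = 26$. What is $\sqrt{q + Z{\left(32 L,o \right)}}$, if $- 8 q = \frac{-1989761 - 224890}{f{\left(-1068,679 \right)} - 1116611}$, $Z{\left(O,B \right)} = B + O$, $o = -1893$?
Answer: $\frac{i \sqrt{5286306846240122}}{2231864} \approx 32.577 i$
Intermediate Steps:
$q = - \frac{2214651}{8927456}$ ($q = - \frac{\left(-1989761 - 224890\right) \frac{1}{679 - 1116611}}{8} = - \frac{\left(-2214651\right) \frac{1}{-1115932}}{8} = - \frac{\left(-2214651\right) \left(- \frac{1}{1115932}\right)}{8} = \left(- \frac{1}{8}\right) \frac{2214651}{1115932} = - \frac{2214651}{8927456} \approx -0.24807$)
$\sqrt{q + Z{\left(32 L,o \right)}} = \sqrt{- \frac{2214651}{8927456} + \left(-1893 + 32 \cdot 26\right)} = \sqrt{- \frac{2214651}{8927456} + \left(-1893 + 832\right)} = \sqrt{- \frac{2214651}{8927456} - 1061} = \sqrt{- \frac{9474245467}{8927456}} = \frac{i \sqrt{5286306846240122}}{2231864}$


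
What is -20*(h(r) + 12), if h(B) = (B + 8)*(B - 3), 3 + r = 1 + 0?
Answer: 360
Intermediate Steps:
r = -2 (r = -3 + (1 + 0) = -3 + 1 = -2)
h(B) = (-3 + B)*(8 + B) (h(B) = (8 + B)*(-3 + B) = (-3 + B)*(8 + B))
-20*(h(r) + 12) = -20*((-24 + (-2)² + 5*(-2)) + 12) = -20*((-24 + 4 - 10) + 12) = -20*(-30 + 12) = -20*(-18) = 360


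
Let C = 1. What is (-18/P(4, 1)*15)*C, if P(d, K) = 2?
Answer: -135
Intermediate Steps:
(-18/P(4, 1)*15)*C = (-18/2*15)*1 = (-18*½*15)*1 = -9*15*1 = -135*1 = -135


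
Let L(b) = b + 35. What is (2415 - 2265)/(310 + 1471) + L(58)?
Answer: 165783/1781 ≈ 93.084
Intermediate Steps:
L(b) = 35 + b
(2415 - 2265)/(310 + 1471) + L(58) = (2415 - 2265)/(310 + 1471) + (35 + 58) = 150/1781 + 93 = 165783/1781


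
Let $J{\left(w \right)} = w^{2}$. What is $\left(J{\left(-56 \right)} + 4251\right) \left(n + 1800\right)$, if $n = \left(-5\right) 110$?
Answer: $9233750$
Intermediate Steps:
$n = -550$
$\left(J{\left(-56 \right)} + 4251\right) \left(n + 1800\right) = \left(\left(-56\right)^{2} + 4251\right) \left(-550 + 1800\right) = \left(3136 + 4251\right) 1250 = 7387 \cdot 1250 = 9233750$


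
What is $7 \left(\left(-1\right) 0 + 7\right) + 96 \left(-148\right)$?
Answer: $-14159$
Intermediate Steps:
$7 \left(\left(-1\right) 0 + 7\right) + 96 \left(-148\right) = 7 \left(0 + 7\right) - 14208 = 7 \cdot 7 - 14208 = 49 - 14208 = -14159$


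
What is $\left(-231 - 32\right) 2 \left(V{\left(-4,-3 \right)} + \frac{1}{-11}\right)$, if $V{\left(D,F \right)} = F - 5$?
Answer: $\frac{46814}{11} \approx 4255.8$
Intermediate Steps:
$V{\left(D,F \right)} = -5 + F$ ($V{\left(D,F \right)} = F - 5 = -5 + F$)
$\left(-231 - 32\right) 2 \left(V{\left(-4,-3 \right)} + \frac{1}{-11}\right) = \left(-231 - 32\right) 2 \left(\left(-5 - 3\right) + \frac{1}{-11}\right) = - 263 \cdot 2 \left(-8 - \frac{1}{11}\right) = - 263 \cdot 2 \left(- \frac{89}{11}\right) = \left(-263\right) \left(- \frac{178}{11}\right) = \frac{46814}{11}$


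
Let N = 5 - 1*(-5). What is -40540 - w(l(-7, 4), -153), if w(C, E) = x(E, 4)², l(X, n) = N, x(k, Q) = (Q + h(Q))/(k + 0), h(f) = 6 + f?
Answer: -949001056/23409 ≈ -40540.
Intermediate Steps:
x(k, Q) = (6 + 2*Q)/k (x(k, Q) = (Q + (6 + Q))/(k + 0) = (6 + 2*Q)/k)
N = 10 (N = 5 + 5 = 10)
l(X, n) = 10
w(C, E) = 196/E² (w(C, E) = (2*(3 + 4)/E)² = (2*7/E)² = (14/E)² = 196/E²)
-40540 - w(l(-7, 4), -153) = -40540 - 196/(-153)² = -40540 - 196/23409 = -949001056/23409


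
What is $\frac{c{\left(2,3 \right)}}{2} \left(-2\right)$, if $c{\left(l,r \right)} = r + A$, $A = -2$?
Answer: $-1$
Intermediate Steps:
$c{\left(l,r \right)} = -2 + r$ ($c{\left(l,r \right)} = r - 2 = -2 + r$)
$\frac{c{\left(2,3 \right)}}{2} \left(-2\right) = \frac{-2 + 3}{2} \left(-2\right) = \frac{1}{2} \cdot 1 \left(-2\right) = \frac{1}{2} \left(-2\right) = -1$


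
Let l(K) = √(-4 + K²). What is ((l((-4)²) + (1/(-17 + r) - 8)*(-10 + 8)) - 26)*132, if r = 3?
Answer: -9108/7 + 792*√7 ≈ 794.29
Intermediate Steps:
((l((-4)²) + (1/(-17 + r) - 8)*(-10 + 8)) - 26)*132 = ((√(-4 + ((-4)²)²) + (1/(-17 + 3) - 8)*(-10 + 8)) - 26)*132 = ((√(-4 + 16²) + (1/(-14) - 8)*(-2)) - 26)*132 = ((√(-4 + 256) + (-1/14 - 8)*(-2)) - 26)*132 = ((√252 - 113/14*(-2)) - 26)*132 = ((6*√7 + 113/7) - 26)*132 = ((113/7 + 6*√7) - 26)*132 = (-69/7 + 6*√7)*132 = -9108/7 + 792*√7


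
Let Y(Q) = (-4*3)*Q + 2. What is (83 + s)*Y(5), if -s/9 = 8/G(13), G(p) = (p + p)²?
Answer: -812522/169 ≈ -4807.8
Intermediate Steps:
Y(Q) = 2 - 12*Q (Y(Q) = -12*Q + 2 = 2 - 12*Q)
G(p) = 4*p² (G(p) = (2*p)² = 4*p²)
s = -18/169 (s = -72/(4*13²) = -72/(4*169) = -72/676 = -9*2/169 = -18/169 ≈ -0.10651)
(83 + s)*Y(5) = (83 - 18/169)*(2 - 12*5) = 14009*(2 - 60)/169 = (14009/169)*(-58) = -812522/169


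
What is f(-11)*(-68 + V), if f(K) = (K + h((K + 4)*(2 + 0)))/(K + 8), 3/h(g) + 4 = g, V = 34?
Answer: -1139/9 ≈ -126.56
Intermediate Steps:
h(g) = 3/(-4 + g)
f(K) = (K + 3/(4 + 2*K))/(8 + K) (f(K) = (K + 3/(-4 + (K + 4)*(2 + 0)))/(K + 8) = (K + 3/(-4 + (4 + K)*2))/(8 + K) = (K + 3/(-4 + (8 + 2*K)))/(8 + K) = (K + 3/(4 + 2*K))/(8 + K))
f(-11)*(-68 + V) = ((3/2 - 11*(2 - 11))/((2 - 11)*(8 - 11)))*(-68 + 34) = ((3/2 - 11*(-9))/(-9*(-3)))*(-34) = -1/9*(-1/3)*(3/2 + 99)*(-34) = -1/9*(-1/3)*201/2*(-34) = (67/18)*(-34) = -1139/9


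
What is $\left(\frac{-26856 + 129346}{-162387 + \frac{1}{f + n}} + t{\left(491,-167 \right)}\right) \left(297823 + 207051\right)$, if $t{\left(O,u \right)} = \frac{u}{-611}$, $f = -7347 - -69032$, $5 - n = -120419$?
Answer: $- \frac{34725514640036036}{192218872183} \approx -1.8066 \cdot 10^{5}$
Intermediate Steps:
$n = 120424$ ($n = 5 - -120419 = 5 + 120419 = 120424$)
$f = 61685$ ($f = -7347 + 69032 = 61685$)
$t{\left(O,u \right)} = - \frac{u}{611}$ ($t{\left(O,u \right)} = u \left(- \frac{1}{611}\right) = - \frac{u}{611}$)
$\left(\frac{-26856 + 129346}{-162387 + \frac{1}{f + n}} + t{\left(491,-167 \right)}\right) \left(297823 + 207051\right) = \left(\frac{-26856 + 129346}{-162387 + \frac{1}{61685 + 120424}} - - \frac{167}{611}\right) \left(297823 + 207051\right) = \left(\frac{102490}{-162387 + \frac{1}{182109}} + \frac{167}{611}\right) 504874 = \left(\frac{102490}{- \frac{29572134182}{182109}} + \frac{167}{611}\right) 504874 = \left(102490 \left(- \frac{182109}{29572134182}\right) + \frac{167}{611}\right) 504874 = \left(- \frac{9332175705}{14786067091} + \frac{167}{611}\right) 504874 = \left(- \frac{3232686151558}{9034286992601}\right) 504874 = - \frac{34725514640036036}{192218872183}$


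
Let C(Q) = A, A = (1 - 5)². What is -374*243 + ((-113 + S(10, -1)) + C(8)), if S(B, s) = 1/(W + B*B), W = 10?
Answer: -10007689/110 ≈ -90979.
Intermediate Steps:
A = 16 (A = (-4)² = 16)
S(B, s) = 1/(10 + B²) (S(B, s) = 1/(10 + B*B) = 1/(10 + B²))
C(Q) = 16
-374*243 + ((-113 + S(10, -1)) + C(8)) = -374*243 + ((-113 + 1/(10 + 10²)) + 16) = -90882 + ((-113 + 1/(10 + 100)) + 16) = -90882 + ((-113 + 1/110) + 16) = -90882 + (-12429/110 + 16) = -90882 - 10669/110 = -10007689/110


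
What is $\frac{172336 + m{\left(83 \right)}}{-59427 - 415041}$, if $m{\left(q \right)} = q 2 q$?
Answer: $- \frac{31019}{79078} \approx -0.39226$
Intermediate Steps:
$m{\left(q \right)} = 2 q^{2}$ ($m{\left(q \right)} = 2 q q = 2 q^{2}$)
$\frac{172336 + m{\left(83 \right)}}{-59427 - 415041} = \frac{172336 + 2 \cdot 83^{2}}{-59427 - 415041} = \frac{172336 + 2 \cdot 6889}{-474468} = \left(172336 + 13778\right) \left(- \frac{1}{474468}\right) = 186114 \left(- \frac{1}{474468}\right) = - \frac{31019}{79078}$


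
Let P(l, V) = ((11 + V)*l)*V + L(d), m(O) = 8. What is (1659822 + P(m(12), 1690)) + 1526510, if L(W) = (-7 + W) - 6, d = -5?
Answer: 26183834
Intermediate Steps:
L(W) = -13 + W
P(l, V) = -18 + V*l*(11 + V) (P(l, V) = ((11 + V)*l)*V + (-13 - 5) = (l*(11 + V))*V - 18 = V*l*(11 + V) - 18 = -18 + V*l*(11 + V))
(1659822 + P(m(12), 1690)) + 1526510 = (1659822 + (-18 + 8*1690² + 11*1690*8)) + 1526510 = (1659822 + (-18 + 8*2856100 + 148720)) + 1526510 = (1659822 + (-18 + 22848800 + 148720)) + 1526510 = (1659822 + 22997502) + 1526510 = 24657324 + 1526510 = 26183834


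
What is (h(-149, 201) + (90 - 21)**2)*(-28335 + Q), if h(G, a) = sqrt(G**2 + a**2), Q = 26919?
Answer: -6741576 - 1416*sqrt(62602) ≈ -7.0959e+6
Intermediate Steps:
(h(-149, 201) + (90 - 21)**2)*(-28335 + Q) = (sqrt((-149)**2 + 201**2) + (90 - 21)**2)*(-28335 + 26919) = (sqrt(22201 + 40401) + 69**2)*(-1416) = (sqrt(62602) + 4761)*(-1416) = (4761 + sqrt(62602))*(-1416) = -6741576 - 1416*sqrt(62602)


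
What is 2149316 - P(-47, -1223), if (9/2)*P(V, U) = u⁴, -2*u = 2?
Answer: 19343842/9 ≈ 2.1493e+6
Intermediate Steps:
u = -1 (u = -½*2 = -1)
P(V, U) = 2/9 (P(V, U) = (2/9)*(-1)⁴ = (2/9)*1 = 2/9)
2149316 - P(-47, -1223) = 2149316 - 1*2/9 = 2149316 - 2/9 = 19343842/9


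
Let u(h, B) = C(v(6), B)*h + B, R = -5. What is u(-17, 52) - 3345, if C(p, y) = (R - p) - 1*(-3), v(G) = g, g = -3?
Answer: -3310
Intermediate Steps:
v(G) = -3
C(p, y) = -2 - p (C(p, y) = (-5 - p) - 1*(-3) = (-5 - p) + 3 = -2 - p)
u(h, B) = B + h (u(h, B) = (-2 - 1*(-3))*h + B = (-2 + 3)*h + B = 1*h + B = h + B = B + h)
u(-17, 52) - 3345 = (52 - 17) - 3345 = 35 - 3345 = -3310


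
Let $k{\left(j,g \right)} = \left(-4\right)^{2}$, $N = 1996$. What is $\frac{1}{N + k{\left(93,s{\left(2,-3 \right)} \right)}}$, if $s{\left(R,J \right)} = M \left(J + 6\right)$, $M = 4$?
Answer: $\frac{1}{2012} \approx 0.00049702$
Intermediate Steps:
$s{\left(R,J \right)} = 24 + 4 J$ ($s{\left(R,J \right)} = 4 \left(J + 6\right) = 4 \left(6 + J\right) = 24 + 4 J$)
$k{\left(j,g \right)} = 16$
$\frac{1}{N + k{\left(93,s{\left(2,-3 \right)} \right)}} = \frac{1}{1996 + 16} = \frac{1}{2012}$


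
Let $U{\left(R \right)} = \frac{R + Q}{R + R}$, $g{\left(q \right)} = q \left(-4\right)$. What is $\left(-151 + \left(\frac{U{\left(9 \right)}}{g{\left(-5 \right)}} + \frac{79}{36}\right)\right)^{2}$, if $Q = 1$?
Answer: $\frac{1792921}{81} \approx 22135.0$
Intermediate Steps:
$g{\left(q \right)} = - 4 q$
$U{\left(R \right)} = \frac{1 + R}{2 R}$ ($U{\left(R \right)} = \frac{R + 1}{R + R} = \frac{1 + R}{2 R}$)
$\left(-151 + \left(\frac{U{\left(9 \right)}}{g{\left(-5 \right)}} + \frac{79}{36}\right)\right)^{2} = \left(-151 + \left(\frac{\frac{1}{2} \cdot \frac{1}{9} \left(1 + 9\right)}{\left(-4\right) \left(-5\right)} + \frac{79}{36}\right)\right)^{2} = \left(-151 + \left(\frac{\frac{1}{2} \cdot \frac{1}{9} \cdot 10}{20} + 79 \cdot \frac{1}{36}\right)\right)^{2} = \left(-151 + \left(\frac{5}{9} \cdot \frac{1}{20} + \frac{79}{36}\right)\right)^{2} = \left(-151 + \left(\frac{1}{36} + \frac{79}{36}\right)\right)^{2} = \left(-151 + \frac{20}{9}\right)^{2} = \left(- \frac{1339}{9}\right)^{2} = \frac{1792921}{81}$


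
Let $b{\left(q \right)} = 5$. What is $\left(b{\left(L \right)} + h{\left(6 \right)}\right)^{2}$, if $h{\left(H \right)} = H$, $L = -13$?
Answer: $121$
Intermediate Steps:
$\left(b{\left(L \right)} + h{\left(6 \right)}\right)^{2} = \left(5 + 6\right)^{2} = 11^{2} = 121$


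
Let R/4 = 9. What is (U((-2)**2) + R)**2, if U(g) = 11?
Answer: 2209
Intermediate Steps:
R = 36 (R = 4*9 = 36)
(U((-2)**2) + R)**2 = (11 + 36)**2 = 47**2 = 2209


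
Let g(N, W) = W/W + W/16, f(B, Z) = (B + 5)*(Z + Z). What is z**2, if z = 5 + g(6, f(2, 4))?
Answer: 361/4 ≈ 90.250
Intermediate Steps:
f(B, Z) = 2*Z*(5 + B) (f(B, Z) = (5 + B)*(2*Z) = 2*Z*(5 + B))
g(N, W) = 1 + W/16 (g(N, W) = 1 + W*(1/16) = 1 + W/16)
z = 19/2 (z = 5 + (1 + (2*4*(5 + 2))/16) = 5 + (1 + (2*4*7)/16) = 5 + (1 + (1/16)*56) = 5 + (1 + 7/2) = 5 + 9/2 = 19/2 ≈ 9.5000)
z**2 = (19/2)**2 = 361/4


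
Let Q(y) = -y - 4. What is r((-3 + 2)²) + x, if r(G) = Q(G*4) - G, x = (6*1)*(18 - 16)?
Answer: 3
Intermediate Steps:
Q(y) = -4 - y
x = 12 (x = 6*2 = 12)
r(G) = -4 - 5*G (r(G) = (-4 - G*4) - G = (-4 - 4*G) - G = -4 - 5*G)
r((-3 + 2)²) + x = (-4 - 5*(-3 + 2)²) + 12 = (-4 - 5*(-1)²) + 12 = (-4 - 5*1) + 12 = (-4 - 5) + 12 = -9 + 12 = 3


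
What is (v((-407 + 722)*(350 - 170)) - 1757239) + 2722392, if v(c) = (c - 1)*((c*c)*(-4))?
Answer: -729124191474847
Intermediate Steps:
v(c) = -4*c²*(-1 + c) (v(c) = (-1 + c)*(c²*(-4)) = (-1 + c)*(-4*c²) = -4*c²*(-1 + c))
(v((-407 + 722)*(350 - 170)) - 1757239) + 2722392 = (4*((-407 + 722)*(350 - 170))²*(1 - (-407 + 722)*(350 - 170)) - 1757239) + 2722392 = (4*(315*180)²*(1 - 315*180) - 1757239) + 2722392 = (4*56700²*(1 - 1*56700) - 1757239) + 2722392 = (4*3214890000*(1 - 56700) - 1757239) + 2722392 = (4*3214890000*(-56699) - 1757239) + 2722392 = (-729124192440000 - 1757239) + 2722392 = -729124194197239 + 2722392 = -729124191474847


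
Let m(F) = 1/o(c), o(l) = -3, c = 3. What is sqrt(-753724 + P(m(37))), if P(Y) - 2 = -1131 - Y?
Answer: I*sqrt(6793674)/3 ≈ 868.82*I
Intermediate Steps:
m(F) = -1/3 (m(F) = 1/(-3) = -1/3)
P(Y) = -1129 - Y (P(Y) = 2 + (-1131 - Y) = -1129 - Y)
sqrt(-753724 + P(m(37))) = sqrt(-753724 + (-1129 - 1*(-1/3))) = sqrt(-753724 + (-1129 + 1/3)) = sqrt(-753724 - 3386/3) = sqrt(-2264558/3) = I*sqrt(6793674)/3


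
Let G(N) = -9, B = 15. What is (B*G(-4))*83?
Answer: -11205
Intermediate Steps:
(B*G(-4))*83 = (15*(-9))*83 = -135*83 = -11205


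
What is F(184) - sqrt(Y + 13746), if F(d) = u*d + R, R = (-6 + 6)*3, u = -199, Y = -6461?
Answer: -36616 - sqrt(7285) ≈ -36701.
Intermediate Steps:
R = 0 (R = 0*3 = 0)
F(d) = -199*d (F(d) = -199*d + 0 = -199*d)
F(184) - sqrt(Y + 13746) = -199*184 - sqrt(-6461 + 13746) = -36616 - sqrt(7285)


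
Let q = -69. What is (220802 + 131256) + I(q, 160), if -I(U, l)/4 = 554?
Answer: 349842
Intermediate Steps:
I(U, l) = -2216 (I(U, l) = -4*554 = -2216)
(220802 + 131256) + I(q, 160) = (220802 + 131256) - 2216 = 352058 - 2216 = 349842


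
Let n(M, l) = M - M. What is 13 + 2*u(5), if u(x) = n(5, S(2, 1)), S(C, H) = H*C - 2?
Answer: 13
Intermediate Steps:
S(C, H) = -2 + C*H (S(C, H) = C*H - 2 = -2 + C*H)
n(M, l) = 0
u(x) = 0
13 + 2*u(5) = 13 + 2*0 = 13 + 0 = 13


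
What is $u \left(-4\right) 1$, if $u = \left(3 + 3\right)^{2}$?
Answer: $-144$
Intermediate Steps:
$u = 36$ ($u = 6^{2} = 36$)
$u \left(-4\right) 1 = 36 \left(-4\right) 1 = \left(-144\right) 1 = -144$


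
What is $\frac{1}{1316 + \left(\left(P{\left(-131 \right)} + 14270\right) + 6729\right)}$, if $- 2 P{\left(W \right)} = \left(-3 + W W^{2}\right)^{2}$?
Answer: $- \frac{1}{2526963294103} \approx -3.9573 \cdot 10^{-13}$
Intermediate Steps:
$P{\left(W \right)} = - \frac{\left(-3 + W^{3}\right)^{2}}{2}$ ($P{\left(W \right)} = - \frac{\left(-3 + W W^{2}\right)^{2}}{2} = - \frac{\left(-3 + W^{3}\right)^{2}}{2}$)
$\frac{1}{1316 + \left(\left(P{\left(-131 \right)} + 14270\right) + 6729\right)} = \frac{1}{1316 + \left(\left(- \frac{\left(-3 + \left(-131\right)^{3}\right)^{2}}{2} + 14270\right) + 6729\right)} = \frac{1}{1316 + \left(\left(- \frac{\left(-3 - 2248091\right)^{2}}{2} + 14270\right) + 6729\right)} = \frac{1}{1316 + \left(\left(- \frac{\left(-2248094\right)^{2}}{2} + 14270\right) + 6729\right)} = \frac{1}{1316 + \left(\left(\left(- \frac{1}{2}\right) 5053926632836 + 14270\right) + 6729\right)} = \frac{1}{1316 + \left(\left(-2526963316418 + 14270\right) + 6729\right)} = \frac{1}{1316 + \left(-2526963302148 + 6729\right)} = \frac{1}{1316 - 2526963295419} = \frac{1}{-2526963294103} = - \frac{1}{2526963294103}$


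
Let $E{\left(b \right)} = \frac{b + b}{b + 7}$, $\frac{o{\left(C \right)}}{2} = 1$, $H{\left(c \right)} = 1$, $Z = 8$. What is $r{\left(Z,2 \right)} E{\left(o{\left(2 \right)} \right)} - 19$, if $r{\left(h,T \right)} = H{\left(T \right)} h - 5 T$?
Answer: $- \frac{179}{9} \approx -19.889$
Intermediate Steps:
$o{\left(C \right)} = 2$ ($o{\left(C \right)} = 2 \cdot 1 = 2$)
$E{\left(b \right)} = \frac{2 b}{7 + b}$
$r{\left(h,T \right)} = h - 5 T$ ($r{\left(h,T \right)} = 1 h - 5 T = h - 5 T$)
$r{\left(Z,2 \right)} E{\left(o{\left(2 \right)} \right)} - 19 = \left(8 - 10\right) 2 \cdot 2 \frac{1}{7 + 2} - 19 = \left(8 - 10\right) 2 \cdot 2 \cdot \frac{1}{9} - 19 = - 2 \cdot 2 \cdot 2 \cdot \frac{1}{9} - 19 = \left(-2\right) \frac{4}{9} - 19 = - \frac{8}{9} - 19 = - \frac{179}{9}$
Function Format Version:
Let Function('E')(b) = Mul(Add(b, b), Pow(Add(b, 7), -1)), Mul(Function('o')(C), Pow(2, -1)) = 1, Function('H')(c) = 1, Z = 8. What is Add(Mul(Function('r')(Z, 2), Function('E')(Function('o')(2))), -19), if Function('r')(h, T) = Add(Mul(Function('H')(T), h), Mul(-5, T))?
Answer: Rational(-179, 9) ≈ -19.889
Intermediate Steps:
Function('o')(C) = 2 (Function('o')(C) = Mul(2, 1) = 2)
Function('E')(b) = Mul(2, b, Pow(Add(7, b), -1)) (Function('E')(b) = Mul(Mul(2, b), Pow(Add(7, b), -1)) = Mul(2, b, Pow(Add(7, b), -1)))
Function('r')(h, T) = Add(h, Mul(-5, T)) (Function('r')(h, T) = Add(Mul(1, h), Mul(-5, T)) = Add(h, Mul(-5, T)))
Add(Mul(Function('r')(Z, 2), Function('E')(Function('o')(2))), -19) = Add(Mul(Add(8, Mul(-5, 2)), Mul(2, 2, Pow(Add(7, 2), -1))), -19) = Add(Mul(Add(8, -10), Mul(2, 2, Pow(9, -1))), -19) = Add(Mul(-2, Mul(2, 2, Rational(1, 9))), -19) = Add(Mul(-2, Rational(4, 9)), -19) = Add(Rational(-8, 9), -19) = Rational(-179, 9)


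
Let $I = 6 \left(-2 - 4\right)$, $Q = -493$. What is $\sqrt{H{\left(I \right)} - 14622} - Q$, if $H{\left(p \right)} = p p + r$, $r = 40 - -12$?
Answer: $493 + i \sqrt{13274} \approx 493.0 + 115.21 i$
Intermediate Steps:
$I = -36$ ($I = 6 \left(-6\right) = -36$)
$r = 52$ ($r = 40 + 12 = 52$)
$H{\left(p \right)} = 52 + p^{2}$ ($H{\left(p \right)} = p p + 52 = p^{2} + 52 = 52 + p^{2}$)
$\sqrt{H{\left(I \right)} - 14622} - Q = \sqrt{\left(52 + \left(-36\right)^{2}\right) - 14622} - -493 = \sqrt{\left(52 + 1296\right) - 14622} + 493 = \sqrt{1348 - 14622} + 493 = \sqrt{-13274} + 493 = i \sqrt{13274} + 493 = 493 + i \sqrt{13274}$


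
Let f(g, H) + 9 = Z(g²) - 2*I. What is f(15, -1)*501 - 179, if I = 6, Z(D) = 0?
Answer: -10700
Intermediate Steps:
f(g, H) = -21 (f(g, H) = -9 + (0 - 2*6) = -9 + (0 - 12) = -9 - 12 = -21)
f(15, -1)*501 - 179 = -21*501 - 179 = -10521 - 179 = -10700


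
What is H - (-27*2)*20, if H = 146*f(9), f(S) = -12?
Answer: -672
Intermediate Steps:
H = -1752 (H = 146*(-12) = -1752)
H - (-27*2)*20 = -1752 - (-27*2)*20 = -1752 - (-54)*20 = -1752 - 1*(-1080) = -1752 + 1080 = -672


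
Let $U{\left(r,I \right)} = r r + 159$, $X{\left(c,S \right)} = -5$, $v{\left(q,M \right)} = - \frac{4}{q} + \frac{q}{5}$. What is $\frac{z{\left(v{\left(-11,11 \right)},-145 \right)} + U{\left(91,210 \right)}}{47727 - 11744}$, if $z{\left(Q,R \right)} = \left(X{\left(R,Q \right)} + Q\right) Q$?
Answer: $\frac{25568976}{108848575} \approx 0.2349$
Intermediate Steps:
$v{\left(q,M \right)} = - \frac{4}{q} + \frac{q}{5}$ ($v{\left(q,M \right)} = - \frac{4}{q} + q \frac{1}{5} = - \frac{4}{q} + \frac{q}{5}$)
$z{\left(Q,R \right)} = Q \left(-5 + Q\right)$ ($z{\left(Q,R \right)} = \left(-5 + Q\right) Q = Q \left(-5 + Q\right)$)
$U{\left(r,I \right)} = 159 + r^{2}$ ($U{\left(r,I \right)} = r^{2} + 159 = 159 + r^{2}$)
$\frac{z{\left(v{\left(-11,11 \right)},-145 \right)} + U{\left(91,210 \right)}}{47727 - 11744} = \frac{\left(- \frac{4}{-11} + \frac{1}{5} \left(-11\right)\right) \left(-5 + \left(- \frac{4}{-11} + \frac{1}{5} \left(-11\right)\right)\right) + \left(159 + 91^{2}\right)}{47727 - 11744} = \frac{\left(\left(-4\right) \left(- \frac{1}{11}\right) - \frac{11}{5}\right) \left(-5 - \frac{101}{55}\right) + \left(159 + 8281\right)}{35983} = \left(\left(\frac{4}{11} - \frac{11}{5}\right) \left(-5 + \left(\frac{4}{11} - \frac{11}{5}\right)\right) + 8440\right) \frac{1}{35983} = \left(- \frac{101 \left(-5 - \frac{101}{55}\right)}{55} + 8440\right) \frac{1}{35983} = \left(\left(- \frac{101}{55}\right) \left(- \frac{376}{55}\right) + 8440\right) \frac{1}{35983} = \left(\frac{37976}{3025} + 8440\right) \frac{1}{35983} = \frac{25568976}{3025} \cdot \frac{1}{35983} = \frac{25568976}{108848575}$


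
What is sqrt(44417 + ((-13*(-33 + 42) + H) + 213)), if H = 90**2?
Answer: sqrt(52613) ≈ 229.38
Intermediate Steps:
H = 8100
sqrt(44417 + ((-13*(-33 + 42) + H) + 213)) = sqrt(44417 + ((-13*(-33 + 42) + 8100) + 213)) = sqrt(44417 + ((-13*9 + 8100) + 213)) = sqrt(44417 + ((-117 + 8100) + 213)) = sqrt(44417 + (7983 + 213)) = sqrt(44417 + 8196) = sqrt(52613)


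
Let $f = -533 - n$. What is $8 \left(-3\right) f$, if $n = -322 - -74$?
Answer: $6840$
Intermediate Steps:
$n = -248$ ($n = -322 + 74 = -248$)
$f = -285$ ($f = -533 - -248 = -533 + 248 = -285$)
$8 \left(-3\right) f = 8 \left(-3\right) \left(-285\right) = \left(-24\right) \left(-285\right) = 6840$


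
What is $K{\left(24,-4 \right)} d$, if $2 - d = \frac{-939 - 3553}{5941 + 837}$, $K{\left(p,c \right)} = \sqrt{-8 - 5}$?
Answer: $\frac{9024 i \sqrt{13}}{3389} \approx 9.6006 i$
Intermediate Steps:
$K{\left(p,c \right)} = i \sqrt{13}$ ($K{\left(p,c \right)} = \sqrt{-13} = i \sqrt{13}$)
$d = \frac{9024}{3389}$ ($d = 2 - \frac{-939 - 3553}{5941 + 837} = 2 - - \frac{4492}{6778} = 2 - \left(-4492\right) \frac{1}{6778} = 2 - - \frac{2246}{3389} = 2 + \frac{2246}{3389} = \frac{9024}{3389} \approx 2.6627$)
$K{\left(24,-4 \right)} d = i \sqrt{13} \cdot \frac{9024}{3389} = \frac{9024 i \sqrt{13}}{3389}$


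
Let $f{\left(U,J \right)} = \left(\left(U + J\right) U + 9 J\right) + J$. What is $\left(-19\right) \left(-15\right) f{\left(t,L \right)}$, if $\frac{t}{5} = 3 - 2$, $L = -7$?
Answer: $-22800$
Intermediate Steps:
$t = 5$ ($t = 5 \left(3 - 2\right) = 5 \cdot 1 = 5$)
$f{\left(U,J \right)} = 10 J + U \left(J + U\right)$ ($f{\left(U,J \right)} = \left(\left(J + U\right) U + 9 J\right) + J = \left(U \left(J + U\right) + 9 J\right) + J = \left(9 J + U \left(J + U\right)\right) + J = 10 J + U \left(J + U\right)$)
$\left(-19\right) \left(-15\right) f{\left(t,L \right)} = \left(-19\right) \left(-15\right) \left(5^{2} + 10 \left(-7\right) - 35\right) = 285 \left(25 - 70 - 35\right) = 285 \left(-80\right) = -22800$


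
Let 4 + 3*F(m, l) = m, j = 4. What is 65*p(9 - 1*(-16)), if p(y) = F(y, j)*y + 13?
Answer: 12220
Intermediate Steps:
F(m, l) = -4/3 + m/3
p(y) = 13 + y*(-4/3 + y/3) (p(y) = (-4/3 + y/3)*y + 13 = y*(-4/3 + y/3) + 13 = 13 + y*(-4/3 + y/3))
65*p(9 - 1*(-16)) = 65*(13 + (9 - 1*(-16))*(-4 + (9 - 1*(-16)))/3) = 65*(13 + (9 + 16)*(-4 + (9 + 16))/3) = 65*(13 + (⅓)*25*(-4 + 25)) = 65*(13 + (⅓)*25*21) = 65*(13 + 175) = 65*188 = 12220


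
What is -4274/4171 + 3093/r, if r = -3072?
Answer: -8676877/4271104 ≈ -2.0315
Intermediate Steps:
-4274/4171 + 3093/r = -4274/4171 + 3093/(-3072) = -4274*1/4171 + 3093*(-1/3072) = -4274/4171 - 1031/1024 = -8676877/4271104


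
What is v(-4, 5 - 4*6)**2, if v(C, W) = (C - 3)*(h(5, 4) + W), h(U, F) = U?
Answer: 9604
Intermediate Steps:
v(C, W) = (-3 + C)*(5 + W) (v(C, W) = (C - 3)*(5 + W) = (-3 + C)*(5 + W))
v(-4, 5 - 4*6)**2 = (-15 - 3*(5 - 4*6) + 5*(-4) - 4*(5 - 4*6))**2 = (-15 - 3*(5 - 24) - 20 - 4*(5 - 24))**2 = (-15 - 3*(-19) - 20 - 4*(-19))**2 = (-15 + 57 - 20 + 76)**2 = 98**2 = 9604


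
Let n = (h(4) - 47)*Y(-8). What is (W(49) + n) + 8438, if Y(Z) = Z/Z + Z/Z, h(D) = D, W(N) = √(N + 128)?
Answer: 8352 + √177 ≈ 8365.3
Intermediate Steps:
W(N) = √(128 + N)
Y(Z) = 2 (Y(Z) = 1 + 1 = 2)
n = -86 (n = (4 - 47)*2 = -43*2 = -86)
(W(49) + n) + 8438 = (√(128 + 49) - 86) + 8438 = (√177 - 86) + 8438 = (-86 + √177) + 8438 = 8352 + √177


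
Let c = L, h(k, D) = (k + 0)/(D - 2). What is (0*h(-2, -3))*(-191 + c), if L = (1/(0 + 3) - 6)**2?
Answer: 0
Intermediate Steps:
h(k, D) = k/(-2 + D)
L = 289/9 (L = (1/3 - 6)**2 = (-17/3)**2 = 289/9 ≈ 32.111)
c = 289/9 ≈ 32.111
(0*h(-2, -3))*(-191 + c) = (0*(-2/(-2 - 3)))*(-191 + 289/9) = (0*(-2/(-5)))*(-1430/9) = (0*(-2*(-1/5)))*(-1430/9) = (0*(2/5))*(-1430/9) = 0*(-1430/9) = 0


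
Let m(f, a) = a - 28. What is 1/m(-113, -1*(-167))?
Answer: 1/139 ≈ 0.0071942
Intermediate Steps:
m(f, a) = -28 + a
1/m(-113, -1*(-167)) = 1/(-28 - 1*(-167)) = 1/(-28 + 167) = 1/139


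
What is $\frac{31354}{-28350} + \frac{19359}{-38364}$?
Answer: $- \frac{291948751}{181269900} \approx -1.6106$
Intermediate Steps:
$\frac{31354}{-28350} + \frac{19359}{-38364} = 31354 \left(- \frac{1}{28350}\right) + 19359 \left(- \frac{1}{38364}\right) = - \frac{15677}{14175} - \frac{6453}{12788} = - \frac{291948751}{181269900}$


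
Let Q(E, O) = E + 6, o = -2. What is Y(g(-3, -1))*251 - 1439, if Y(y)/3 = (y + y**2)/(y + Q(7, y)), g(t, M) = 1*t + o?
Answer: 887/2 ≈ 443.50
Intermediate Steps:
g(t, M) = -2 + t (g(t, M) = 1*t - 2 = t - 2 = -2 + t)
Q(E, O) = 6 + E
Y(y) = 3*(y + y**2)/(13 + y) (Y(y) = 3*((y + y**2)/(y + (6 + 7))) = 3*((y + y**2)/(y + 13)) = 3*((y + y**2)/(13 + y)) = 3*(y + y**2)/(13 + y))
Y(g(-3, -1))*251 - 1439 = (3*(-2 - 3)*(1 + (-2 - 3))/(13 + (-2 - 3)))*251 - 1439 = (3*(-5)*(1 - 5)/(13 - 5))*251 - 1439 = (3*(-5)*(-4)/8)*251 - 1439 = (3*(-5)*(1/8)*(-4))*251 - 1439 = (15/2)*251 - 1439 = 3765/2 - 1439 = 887/2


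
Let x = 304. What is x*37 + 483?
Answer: 11731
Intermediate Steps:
x*37 + 483 = 304*37 + 483 = 11248 + 483 = 11731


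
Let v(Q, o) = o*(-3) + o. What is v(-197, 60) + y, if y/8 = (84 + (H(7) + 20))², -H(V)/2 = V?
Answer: 64680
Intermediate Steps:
H(V) = -2*V
v(Q, o) = -2*o (v(Q, o) = -3*o + o = -2*o)
y = 64800 (y = 8*(84 + (-2*7 + 20))² = 8*(84 + (-14 + 20))² = 8*(84 + 6)² = 8*90² = 8*8100 = 64800)
v(-197, 60) + y = -2*60 + 64800 = -120 + 64800 = 64680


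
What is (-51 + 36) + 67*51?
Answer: 3402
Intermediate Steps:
(-51 + 36) + 67*51 = -15 + 3417 = 3402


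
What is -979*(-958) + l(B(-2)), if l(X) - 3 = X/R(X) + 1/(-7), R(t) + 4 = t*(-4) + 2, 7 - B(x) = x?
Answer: 249477309/266 ≈ 9.3789e+5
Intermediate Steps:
B(x) = 7 - x
R(t) = -2 - 4*t (R(t) = -4 + (t*(-4) + 2) = -4 + (-4*t + 2) = -4 + (2 - 4*t) = -2 - 4*t)
l(X) = 20/7 + X/(-2 - 4*X) (l(X) = 3 + (X/(-2 - 4*X) + 1/(-7)) = 3 + (X/(-2 - 4*X) + 1*(-⅐)) = 3 + (X/(-2 - 4*X) - ⅐) = 3 + (-⅐ + X/(-2 - 4*X)) = 20/7 + X/(-2 - 4*X))
-979*(-958) + l(B(-2)) = -979*(-958) + (40 + 73*(7 - 1*(-2)))/(14*(1 + 2*(7 - 1*(-2)))) = 937882 + (40 + 73*(7 + 2))/(14*(1 + 2*(7 + 2))) = 937882 + (40 + 73*9)/(14*(1 + 2*9)) = 937882 + (40 + 657)/(14*(1 + 18)) = 937882 + (1/14)*697/19 = 937882 + (1/14)*(1/19)*697 = 937882 + 697/266 = 249477309/266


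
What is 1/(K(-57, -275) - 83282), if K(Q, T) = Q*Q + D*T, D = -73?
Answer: -1/59958 ≈ -1.6678e-5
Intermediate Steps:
K(Q, T) = Q**2 - 73*T (K(Q, T) = Q*Q - 73*T = Q**2 - 73*T)
1/(K(-57, -275) - 83282) = 1/(((-57)**2 - 73*(-275)) - 83282) = 1/((3249 + 20075) - 83282) = 1/(23324 - 83282) = 1/(-59958) = -1/59958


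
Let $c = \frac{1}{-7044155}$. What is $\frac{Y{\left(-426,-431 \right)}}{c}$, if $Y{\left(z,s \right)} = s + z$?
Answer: $6036840835$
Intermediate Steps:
$c = - \frac{1}{7044155} \approx -1.4196 \cdot 10^{-7}$
$\frac{Y{\left(-426,-431 \right)}}{c} = \frac{-431 - 426}{- \frac{1}{7044155}} = \left(-857\right) \left(-7044155\right) = 6036840835$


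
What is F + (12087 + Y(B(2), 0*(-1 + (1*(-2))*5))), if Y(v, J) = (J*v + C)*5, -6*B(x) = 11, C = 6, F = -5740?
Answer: 6377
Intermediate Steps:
B(x) = -11/6 (B(x) = -⅙*11 = -11/6)
Y(v, J) = 30 + 5*J*v (Y(v, J) = (J*v + 6)*5 = (6 + J*v)*5 = 30 + 5*J*v)
F + (12087 + Y(B(2), 0*(-1 + (1*(-2))*5))) = -5740 + (12087 + (30 + 5*(0*(-1 + (1*(-2))*5))*(-11/6))) = -5740 + (12087 + (30 + 5*(0*(-1 - 2*5))*(-11/6))) = -5740 + (12087 + (30 + 5*(0*(-1 - 10))*(-11/6))) = -5740 + (12087 + (30 + 5*(0*(-11))*(-11/6))) = -5740 + (12087 + (30 + 5*0*(-11/6))) = -5740 + (12087 + (30 + 0)) = -5740 + (12087 + 30) = -5740 + 12117 = 6377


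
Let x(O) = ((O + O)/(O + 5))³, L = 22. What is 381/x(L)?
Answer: 7499223/85184 ≈ 88.036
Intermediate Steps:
x(O) = 8*O³/(5 + O)³ (x(O) = ((2*O)/(5 + O))³ = (2*O/(5 + O))³ = 8*O³/(5 + O)³)
381/x(L) = 381/((8*22³/(5 + 22)³)) = 381/((8*10648/27³)) = 381/((8*10648*(1/19683))) = 381/(85184/19683) = 381*(19683/85184) = 7499223/85184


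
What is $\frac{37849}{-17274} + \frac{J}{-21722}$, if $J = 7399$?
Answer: $- \frac{237491576}{93806457} \approx -2.5317$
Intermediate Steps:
$\frac{37849}{-17274} + \frac{J}{-21722} = \frac{37849}{-17274} + \frac{7399}{-21722} = 37849 \left(- \frac{1}{17274}\right) + 7399 \left(- \frac{1}{21722}\right) = - \frac{37849}{17274} - \frac{7399}{21722} = - \frac{237491576}{93806457}$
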